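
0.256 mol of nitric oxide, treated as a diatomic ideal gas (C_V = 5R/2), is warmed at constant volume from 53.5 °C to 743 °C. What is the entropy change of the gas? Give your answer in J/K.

ΔS = 6.04 J/K

In kelvin: T₁ = 326.65 K, T₂ = 1016.15 K. At constant volume, ΔS = nC_V ln(T₂/T₁) with C_V = 5R/2 = 20.79 J mol⁻¹ K⁻¹.
ΔS = 0.256 × 20.79 × ln(1016.15/326.65) = 6.04 J/K.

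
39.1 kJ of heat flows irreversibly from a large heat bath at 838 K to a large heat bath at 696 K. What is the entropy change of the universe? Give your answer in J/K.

ΔS_total = 9.52 J/K

ΔS_hot = −Q/T_H = −39100/838 = -46.66 J/K and ΔS_cold = +Q/T_C = 39100/696 = 56.18 J/K.
ΔS_total = -46.66 + 56.18 = 9.52 J/K, positive as the second law requires.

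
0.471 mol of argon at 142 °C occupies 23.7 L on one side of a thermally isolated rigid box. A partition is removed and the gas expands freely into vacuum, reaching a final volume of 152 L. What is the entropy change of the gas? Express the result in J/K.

No heat is exchanged and no work is done, so the ideal-gas temperature stays constant.
Entropy is a state function; using a reversible isothermal path, ΔS_gas = nR ln(V₂/V₁) = 0.471 × 8.314 × ln(152/23.7) = 7.28 J/K.

ΔS_gas = 7.28 J/K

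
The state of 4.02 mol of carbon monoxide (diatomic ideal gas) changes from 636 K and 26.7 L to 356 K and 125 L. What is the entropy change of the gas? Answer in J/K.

Entropy is a state function: ΔS = nC_V ln(T₂/T₁) + nR ln(V₂/V₁), with C_V = 5R/2 = 20.79 J mol⁻¹ K⁻¹ for a diatomic ideal gas.
ΔS = 4.02 × [20.79 × ln(356/636) + 8.314 × ln(125/26.7)] = 3.11 J/K.

ΔS = 3.11 J/K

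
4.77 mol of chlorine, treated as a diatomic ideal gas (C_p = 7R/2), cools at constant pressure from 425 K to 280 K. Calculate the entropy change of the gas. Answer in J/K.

At constant pressure, ΔS = nC_p ln(T₂/T₁) with C_p = 7R/2 = 29.1 J mol⁻¹ K⁻¹.
ΔS = 4.77 × 29.1 × ln(280/425) = -57.9 J/K.

ΔS = -57.9 J/K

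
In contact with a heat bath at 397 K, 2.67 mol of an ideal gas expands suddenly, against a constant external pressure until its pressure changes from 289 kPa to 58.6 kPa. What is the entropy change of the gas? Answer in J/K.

ΔS_gas = 35.4 J/K

Entropy is a state function, so ΔS_gas depends only on the end states.
For an isothermal ideal gas ΔS_gas = nR ln(P₁/P₂) = 2.67 × 8.314 × ln(289/58.6) = 35.4 J/K.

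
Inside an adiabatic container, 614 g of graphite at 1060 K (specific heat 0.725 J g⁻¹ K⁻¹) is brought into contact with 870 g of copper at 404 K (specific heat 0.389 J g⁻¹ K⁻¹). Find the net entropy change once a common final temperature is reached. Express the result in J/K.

ΔS_total = 82.8 J/K

Energy balance: T_f = (m₁c₁T₁ + m₂c₂T₂)/(m₁c₁ + m₂c₂) = 776.67 K.
ΔS₁ = m₁c₁ ln(T_f/T₁) = 445.15 × ln(776.67/1060) = -138.4 J/K.
ΔS₂ = m₂c₂ ln(T_f/T₂) = 338.43 × ln(776.67/404) = 221.2 J/K.
ΔS_total = -138.4 + 221.2 = 82.8 J/K.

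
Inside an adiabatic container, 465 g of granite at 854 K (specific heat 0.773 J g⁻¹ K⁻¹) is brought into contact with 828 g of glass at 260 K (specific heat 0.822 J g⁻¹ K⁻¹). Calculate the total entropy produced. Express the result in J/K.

Energy balance: T_f = (m₁c₁T₁ + m₂c₂T₂)/(m₁c₁ + m₂c₂) = 465.29 K.
ΔS₁ = m₁c₁ ln(T_f/T₁) = 359.445 × ln(465.29/854) = -218.3 J/K.
ΔS₂ = m₂c₂ ln(T_f/T₂) = 680.616 × ln(465.29/260) = 396.1 J/K.
ΔS_total = -218.3 + 396.1 = 178 J/K.

ΔS_total = 178 J/K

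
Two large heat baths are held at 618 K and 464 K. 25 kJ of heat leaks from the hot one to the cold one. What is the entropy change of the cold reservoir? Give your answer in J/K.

The cold reservoir gains heat Q, so ΔS_cold = +Q/T_C = 25000/464 = 53.9 J/K.

ΔS_cold = 53.9 J/K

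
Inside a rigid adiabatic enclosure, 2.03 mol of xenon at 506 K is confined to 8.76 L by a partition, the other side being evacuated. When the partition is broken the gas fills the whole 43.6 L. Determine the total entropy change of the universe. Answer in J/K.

No heat is exchanged and no work is done, so the ideal-gas temperature stays constant.
Entropy is a state function; using a reversible isothermal path, ΔS_gas = nR ln(V₂/V₁) = 2.03 × 8.314 × ln(43.6/8.76) = 27.1 J/K.
The insulated surroundings exchange no heat, so ΔS_surr = 0 and ΔS_universe = ΔS_gas.

ΔS_universe = 27.1 J/K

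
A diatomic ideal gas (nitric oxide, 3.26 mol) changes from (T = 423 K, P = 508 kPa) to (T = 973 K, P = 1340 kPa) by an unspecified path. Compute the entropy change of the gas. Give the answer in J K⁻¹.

ΔS = nC_p ln(T₂/T₁) − nR ln(P₂/P₁), with C_p = 7R/2 = 29.1 J mol⁻¹ K⁻¹ for a diatomic ideal gas.
ΔS = 3.26 × [29.1 × ln(973/423) − 8.314 × ln(1340/508)] = 52.7 J/K.

ΔS = 52.7 J/K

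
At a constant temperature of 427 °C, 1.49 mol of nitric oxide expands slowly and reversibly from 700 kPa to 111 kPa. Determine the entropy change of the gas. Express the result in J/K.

For an isothermal ideal gas ΔS_gas = nR ln(P₁/P₂) = 1.49 × 8.314 × ln(700/111) = 22.8 J/K.

ΔS_gas = 22.8 J/K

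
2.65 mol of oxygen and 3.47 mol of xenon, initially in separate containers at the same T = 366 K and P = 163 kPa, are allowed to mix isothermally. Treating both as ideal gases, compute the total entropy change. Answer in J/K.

ΔS_mix = 34.8 J/K

Mole fractions: x_A = 2.65/6.12 = 0.433, x_B = 0.567.
ΔS_mix = −R(n_A ln x_A + n_B ln x_B) = −8.314 × (2.65 ln 0.433 + 3.47 ln 0.567) = 34.8 J/K.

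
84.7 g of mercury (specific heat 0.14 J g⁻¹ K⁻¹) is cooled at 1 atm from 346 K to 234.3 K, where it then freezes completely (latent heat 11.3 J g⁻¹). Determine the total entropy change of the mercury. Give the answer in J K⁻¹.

Cooling step: ΔS₁ = m c ln(T_tr/T_i) = 84.7 × 0.14 × ln(234.3/346) = -4.623 J/K.
Phase change: ΔS₂ = −mL/T_tr = −84.7 × 11.3 / 234.3 = -4.085 J/K.
ΔS_total = (-4.623) + (-4.085) = -8.71 J/K.

ΔS = -8.71 J/K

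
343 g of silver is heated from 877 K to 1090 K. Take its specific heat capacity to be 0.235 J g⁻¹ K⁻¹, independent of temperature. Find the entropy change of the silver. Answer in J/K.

ΔS = ∫dQ_rev/T = m c ln(T₂/T₁) = 343 × 0.235 × ln(1090/877) = 17.5 J/K.

ΔS = 17.5 J/K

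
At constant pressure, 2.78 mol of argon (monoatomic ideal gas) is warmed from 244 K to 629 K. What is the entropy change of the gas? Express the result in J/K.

At constant pressure, ΔS = nC_p ln(T₂/T₁) with C_p = 5R/2 = 20.79 J mol⁻¹ K⁻¹.
ΔS = 2.78 × 20.79 × ln(629/244) = 54.7 J/K.

ΔS = 54.7 J/K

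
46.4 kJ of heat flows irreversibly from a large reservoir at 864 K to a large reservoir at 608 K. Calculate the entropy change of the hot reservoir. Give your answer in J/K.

The hot reservoir loses heat Q, so ΔS_hot = −Q/T_H = −46400/864 = -53.7 J/K.

ΔS_hot = -53.7 J/K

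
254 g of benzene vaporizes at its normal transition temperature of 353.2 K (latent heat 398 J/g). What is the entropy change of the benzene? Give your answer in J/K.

ΔS = 286 J/K

Heat absorbed by the substance: Q = mL = 254 × 398 = 101092 J.
At constant T, ΔS = Q_rev/T = 101092 / 353.2 = 286 J/K.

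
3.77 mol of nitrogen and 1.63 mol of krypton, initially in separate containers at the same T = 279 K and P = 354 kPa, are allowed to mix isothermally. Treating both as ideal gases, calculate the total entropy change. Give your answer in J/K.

ΔS_mix = 27.5 J/K

Mole fractions: x_A = 3.77/5.4 = 0.698, x_B = 0.302.
ΔS_mix = −R(n_A ln x_A + n_B ln x_B) = −8.314 × (3.77 ln 0.698 + 1.63 ln 0.302) = 27.5 J/K.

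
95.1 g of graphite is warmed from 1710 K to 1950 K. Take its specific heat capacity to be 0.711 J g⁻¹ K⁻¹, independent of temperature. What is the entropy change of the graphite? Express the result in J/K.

ΔS = 8.88 J/K

ΔS = ∫dQ_rev/T = m c ln(T₂/T₁) = 95.1 × 0.711 × ln(1950/1710) = 8.88 J/K.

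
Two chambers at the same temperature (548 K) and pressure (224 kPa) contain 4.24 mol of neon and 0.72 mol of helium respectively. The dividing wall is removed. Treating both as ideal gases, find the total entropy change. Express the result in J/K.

Mole fractions: x_A = 4.24/4.96 = 0.855, x_B = 0.145.
ΔS_mix = −R(n_A ln x_A + n_B ln x_B) = −8.314 × (4.24 ln 0.855 + 0.72 ln 0.145) = 17.1 J/K.

ΔS_mix = 17.1 J/K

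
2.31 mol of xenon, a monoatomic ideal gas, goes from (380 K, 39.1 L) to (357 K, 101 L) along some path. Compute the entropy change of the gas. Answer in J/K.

ΔS = 16.4 J/K

Entropy is a state function: ΔS = nC_V ln(T₂/T₁) + nR ln(V₂/V₁), with C_V = 3R/2 = 12.47 J mol⁻¹ K⁻¹ for a monoatomic ideal gas.
ΔS = 2.31 × [12.47 × ln(357/380) + 8.314 × ln(101/39.1)] = 16.4 J/K.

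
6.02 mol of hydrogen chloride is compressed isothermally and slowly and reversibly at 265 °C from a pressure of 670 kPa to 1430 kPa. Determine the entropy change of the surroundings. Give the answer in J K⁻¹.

For an isothermal ideal gas ΔS_gas = nR ln(P₁/P₂) = 6.02 × 8.314 × ln(670/1430) = -37.9 J/K.
The process is reversible, so ΔS_surr = −ΔS_gas = 37.9 J/K and ΔS_universe = 0.

ΔS_surr = 37.9 J/K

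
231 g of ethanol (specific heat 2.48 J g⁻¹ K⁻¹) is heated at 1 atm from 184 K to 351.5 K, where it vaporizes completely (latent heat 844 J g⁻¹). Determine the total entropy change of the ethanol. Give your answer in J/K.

Warming step: ΔS₁ = m c ln(T_tr/T_i) = 231 × 2.48 × ln(351.5/184) = 370.81 J/K.
Phase change: ΔS₂ = +mL/T_tr = 231 × 844 / 351.5 = 554.66 J/K.
ΔS_total = (370.81) + (554.66) = 925 J/K.

ΔS = 925 J/K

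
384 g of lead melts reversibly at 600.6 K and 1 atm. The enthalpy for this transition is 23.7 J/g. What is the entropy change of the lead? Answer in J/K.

ΔS = 15.2 J/K

Heat absorbed by the substance: Q = mL = 384 × 23.7 = 9100.8 J.
At constant T, ΔS = Q_rev/T = 9100.8 / 600.6 = 15.2 J/K.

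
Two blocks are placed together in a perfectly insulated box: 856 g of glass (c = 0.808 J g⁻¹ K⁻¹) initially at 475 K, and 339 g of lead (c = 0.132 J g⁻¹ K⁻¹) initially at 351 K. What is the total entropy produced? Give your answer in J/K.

Energy balance: T_f = (m₁c₁T₁ + m₂c₂T₂)/(m₁c₁ + m₂c₂) = 467.46 K.
ΔS₁ = m₁c₁ ln(T_f/T₁) = 691.648 × ln(467.46/475) = -11.06 J/K.
ΔS₂ = m₂c₂ ln(T_f/T₂) = 44.748 × ln(467.46/351) = 12.82 J/K.
ΔS_total = -11.06 + 12.82 = 1.76 J/K.

ΔS_total = 1.76 J/K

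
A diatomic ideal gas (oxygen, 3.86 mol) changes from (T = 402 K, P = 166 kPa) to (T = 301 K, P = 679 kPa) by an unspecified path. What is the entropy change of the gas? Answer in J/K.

ΔS = nC_p ln(T₂/T₁) − nR ln(P₂/P₁), with C_p = 7R/2 = 29.1 J mol⁻¹ K⁻¹ for a diatomic ideal gas.
ΔS = 3.86 × [29.1 × ln(301/402) − 8.314 × ln(679/166)] = -77.7 J/K.

ΔS = -77.7 J/K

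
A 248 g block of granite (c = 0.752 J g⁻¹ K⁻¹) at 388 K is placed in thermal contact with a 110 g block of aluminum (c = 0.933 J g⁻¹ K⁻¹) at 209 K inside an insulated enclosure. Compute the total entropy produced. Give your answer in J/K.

ΔS_total = 11.8 J/K

Energy balance: T_f = (m₁c₁T₁ + m₂c₂T₂)/(m₁c₁ + m₂c₂) = 324.46 K.
ΔS₁ = m₁c₁ ln(T_f/T₁) = 186.496 × ln(324.46/388) = -33.35 J/K.
ΔS₂ = m₂c₂ ln(T_f/T₂) = 102.63 × ln(324.46/209) = 45.14 J/K.
ΔS_total = -33.35 + 45.14 = 11.8 J/K.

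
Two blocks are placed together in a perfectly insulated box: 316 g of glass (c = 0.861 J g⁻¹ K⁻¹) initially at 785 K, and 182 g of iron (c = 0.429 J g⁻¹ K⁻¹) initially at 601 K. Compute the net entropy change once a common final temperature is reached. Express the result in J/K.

Energy balance: T_f = (m₁c₁T₁ + m₂c₂T₂)/(m₁c₁ + m₂c₂) = 743.97 K.
ΔS₁ = m₁c₁ ln(T_f/T₁) = 272.076 × ln(743.97/785) = -14.605 J/K.
ΔS₂ = m₂c₂ ln(T_f/T₂) = 78.078 × ln(743.97/601) = 16.662 J/K.
ΔS_total = -14.605 + 16.662 = 2.06 J/K.

ΔS_total = 2.06 J/K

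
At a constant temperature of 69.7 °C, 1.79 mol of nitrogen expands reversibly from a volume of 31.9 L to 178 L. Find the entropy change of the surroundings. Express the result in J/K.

ΔS_surr = -25.6 J/K

For an isothermal ideal gas ΔS_gas = nR ln(V₂/V₁) = 1.79 × 8.314 × ln(178/31.9) = 25.6 J/K.
The process is reversible, so ΔS_surr = −ΔS_gas = -25.6 J/K and ΔS_universe = 0.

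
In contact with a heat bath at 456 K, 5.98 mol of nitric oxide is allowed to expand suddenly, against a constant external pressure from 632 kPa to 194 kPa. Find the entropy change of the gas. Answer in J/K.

ΔS_gas = 58.7 J/K

Entropy is a state function, so ΔS_gas depends only on the end states.
For an isothermal ideal gas ΔS_gas = nR ln(P₁/P₂) = 5.98 × 8.314 × ln(632/194) = 58.7 J/K.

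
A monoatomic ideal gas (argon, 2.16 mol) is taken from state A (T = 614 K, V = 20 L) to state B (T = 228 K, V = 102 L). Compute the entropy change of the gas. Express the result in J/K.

Entropy is a state function: ΔS = nC_V ln(T₂/T₁) + nR ln(V₂/V₁), with C_V = 3R/2 = 12.47 J mol⁻¹ K⁻¹ for a monoatomic ideal gas.
ΔS = 2.16 × [12.47 × ln(228/614) + 8.314 × ln(102/20)] = 2.57 J/K.

ΔS = 2.57 J/K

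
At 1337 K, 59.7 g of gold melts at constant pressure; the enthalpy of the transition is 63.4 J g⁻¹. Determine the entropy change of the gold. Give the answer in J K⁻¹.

Heat absorbed by the substance: Q = mL = 59.7 × 63.4 = 3784.98 J.
At constant T, ΔS = Q_rev/T = 3784.98 / 1337 = 2.83 J/K.

ΔS = 2.83 J/K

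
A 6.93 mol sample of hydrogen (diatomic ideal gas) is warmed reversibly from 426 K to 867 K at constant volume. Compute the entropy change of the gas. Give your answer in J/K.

At constant volume, ΔS = nC_V ln(T₂/T₁) with C_V = 5R/2 = 20.79 J mol⁻¹ K⁻¹.
ΔS = 6.93 × 20.79 × ln(867/426) = 102 J/K.

ΔS = 102 J/K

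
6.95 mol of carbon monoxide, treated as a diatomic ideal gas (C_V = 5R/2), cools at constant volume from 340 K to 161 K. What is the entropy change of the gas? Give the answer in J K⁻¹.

At constant volume, ΔS = nC_V ln(T₂/T₁) with C_V = 5R/2 = 20.79 J mol⁻¹ K⁻¹.
ΔS = 6.95 × 20.79 × ln(161/340) = -108 J/K.

ΔS = -108 J/K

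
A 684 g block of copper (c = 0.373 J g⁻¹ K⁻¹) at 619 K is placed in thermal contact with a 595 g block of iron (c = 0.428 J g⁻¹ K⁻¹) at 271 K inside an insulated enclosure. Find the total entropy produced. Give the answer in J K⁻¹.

ΔS_total = 42.3 J/K

Energy balance: T_f = (m₁c₁T₁ + m₂c₂T₂)/(m₁c₁ + m₂c₂) = 445.16 K.
ΔS₁ = m₁c₁ ln(T_f/T₁) = 255.132 × ln(445.16/619) = -84.11 J/K.
ΔS₂ = m₂c₂ ln(T_f/T₂) = 254.66 × ln(445.16/271) = 126.4 J/K.
ΔS_total = -84.11 + 126.4 = 42.3 J/K.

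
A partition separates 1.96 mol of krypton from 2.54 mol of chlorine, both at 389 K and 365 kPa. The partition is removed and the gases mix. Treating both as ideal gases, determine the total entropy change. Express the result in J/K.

ΔS_mix = 25.6 J/K

Mole fractions: x_A = 1.96/4.5 = 0.436, x_B = 0.564.
ΔS_mix = −R(n_A ln x_A + n_B ln x_B) = −8.314 × (1.96 ln 0.436 + 2.54 ln 0.564) = 25.6 J/K.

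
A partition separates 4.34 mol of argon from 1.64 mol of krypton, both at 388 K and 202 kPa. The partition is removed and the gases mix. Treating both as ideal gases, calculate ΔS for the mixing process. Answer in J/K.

Mole fractions: x_A = 4.34/5.98 = 0.726, x_B = 0.274.
ΔS_mix = −R(n_A ln x_A + n_B ln x_B) = −8.314 × (4.34 ln 0.726 + 1.64 ln 0.274) = 29.2 J/K.

ΔS_mix = 29.2 J/K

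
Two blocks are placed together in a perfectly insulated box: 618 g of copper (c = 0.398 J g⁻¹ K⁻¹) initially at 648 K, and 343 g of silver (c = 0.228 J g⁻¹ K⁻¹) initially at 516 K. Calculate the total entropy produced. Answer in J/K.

Energy balance: T_f = (m₁c₁T₁ + m₂c₂T₂)/(m₁c₁ + m₂c₂) = 616.16 K.
ΔS₁ = m₁c₁ ln(T_f/T₁) = 245.964 × ln(616.16/648) = -12.39 J/K.
ΔS₂ = m₂c₂ ln(T_f/T₂) = 78.204 × ln(616.16/516) = 13.87 J/K.
ΔS_total = -12.39 + 13.87 = 1.48 J/K.

ΔS_total = 1.48 J/K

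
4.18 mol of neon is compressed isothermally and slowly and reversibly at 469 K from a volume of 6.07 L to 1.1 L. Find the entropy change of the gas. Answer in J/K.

For an isothermal ideal gas ΔS_gas = nR ln(V₂/V₁) = 4.18 × 8.314 × ln(1.1/6.07) = -59.4 J/K.

ΔS_gas = -59.4 J/K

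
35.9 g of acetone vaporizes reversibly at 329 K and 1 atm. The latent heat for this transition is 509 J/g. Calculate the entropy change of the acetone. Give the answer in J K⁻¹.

ΔS = 55.5 J/K

Heat absorbed by the substance: Q = mL = 35.9 × 509 = 18273.1 J.
At constant T, ΔS = Q_rev/T = 18273.1 / 329 = 55.5 J/K.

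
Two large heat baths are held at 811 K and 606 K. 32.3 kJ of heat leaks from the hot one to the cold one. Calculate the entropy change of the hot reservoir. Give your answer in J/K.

The hot reservoir loses heat Q, so ΔS_hot = −Q/T_H = −32300/811 = -39.8 J/K.

ΔS_hot = -39.8 J/K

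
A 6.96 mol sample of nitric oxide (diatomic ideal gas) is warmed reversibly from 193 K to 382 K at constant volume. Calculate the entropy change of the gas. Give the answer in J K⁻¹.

At constant volume, ΔS = nC_V ln(T₂/T₁) with C_V = 5R/2 = 20.79 J mol⁻¹ K⁻¹.
ΔS = 6.96 × 20.79 × ln(382/193) = 98.8 J/K.

ΔS = 98.8 J/K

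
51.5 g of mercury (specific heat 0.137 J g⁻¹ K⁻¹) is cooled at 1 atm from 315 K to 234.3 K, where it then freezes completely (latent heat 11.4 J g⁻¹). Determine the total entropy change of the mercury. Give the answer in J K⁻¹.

Cooling step: ΔS₁ = m c ln(T_tr/T_i) = 51.5 × 0.137 × ln(234.3/315) = -2.088 J/K.
Phase change: ΔS₂ = −mL/T_tr = −51.5 × 11.4 / 234.3 = -2.506 J/K.
ΔS_total = (-2.088) + (-2.506) = -4.59 J/K.

ΔS = -4.59 J/K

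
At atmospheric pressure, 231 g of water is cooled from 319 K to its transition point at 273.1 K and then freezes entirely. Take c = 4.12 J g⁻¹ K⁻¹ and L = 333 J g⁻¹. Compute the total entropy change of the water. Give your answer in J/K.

ΔS = -430 J/K

Cooling step: ΔS₁ = m c ln(T_tr/T_i) = 231 × 4.12 × ln(273.1/319) = -147.9 J/K.
Phase change: ΔS₂ = −mL/T_tr = −231 × 333 / 273.1 = -281.7 J/K.
ΔS_total = (-147.9) + (-281.7) = -430 J/K.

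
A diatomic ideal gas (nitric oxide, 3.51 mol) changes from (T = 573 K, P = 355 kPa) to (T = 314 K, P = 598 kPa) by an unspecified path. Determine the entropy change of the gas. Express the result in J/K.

ΔS = nC_p ln(T₂/T₁) − nR ln(P₂/P₁), with C_p = 7R/2 = 29.1 J mol⁻¹ K⁻¹ for a diatomic ideal gas.
ΔS = 3.51 × [29.1 × ln(314/573) − 8.314 × ln(598/355)] = -76.7 J/K.

ΔS = -76.7 J/K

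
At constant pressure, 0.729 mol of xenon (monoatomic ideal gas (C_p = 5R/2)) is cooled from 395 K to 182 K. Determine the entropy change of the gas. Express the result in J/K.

At constant pressure, ΔS = nC_p ln(T₂/T₁) with C_p = 5R/2 = 20.79 J mol⁻¹ K⁻¹.
ΔS = 0.729 × 20.79 × ln(182/395) = -11.7 J/K.

ΔS = -11.7 J/K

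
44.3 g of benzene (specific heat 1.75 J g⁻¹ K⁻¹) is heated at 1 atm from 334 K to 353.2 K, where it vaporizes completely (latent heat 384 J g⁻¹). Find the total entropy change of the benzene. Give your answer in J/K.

ΔS = 52.5 J/K

Warming step: ΔS₁ = m c ln(T_tr/T_i) = 44.3 × 1.75 × ln(353.2/334) = 4.333 J/K.
Phase change: ΔS₂ = +mL/T_tr = 44.3 × 384 / 353.2 = 48.16 J/K.
ΔS_total = (4.333) + (48.16) = 52.5 J/K.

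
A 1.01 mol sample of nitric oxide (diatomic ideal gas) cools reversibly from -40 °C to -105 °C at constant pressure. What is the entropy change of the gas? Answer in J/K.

ΔS = -9.61 J/K

In kelvin: T₁ = 233.15 K, T₂ = 168.15 K. At constant pressure, ΔS = nC_p ln(T₂/T₁) with C_p = 7R/2 = 29.1 J mol⁻¹ K⁻¹.
ΔS = 1.01 × 29.1 × ln(168.15/233.15) = -9.61 J/K.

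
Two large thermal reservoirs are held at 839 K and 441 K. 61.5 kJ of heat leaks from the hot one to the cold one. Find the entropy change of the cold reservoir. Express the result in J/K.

The cold reservoir gains heat Q, so ΔS_cold = +Q/T_C = 61500/441 = 139 J/K.

ΔS_cold = 139 J/K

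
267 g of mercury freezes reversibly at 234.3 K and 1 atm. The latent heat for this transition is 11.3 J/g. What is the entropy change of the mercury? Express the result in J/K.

Heat released by the substance: Q = −mL = −267 × 11.3 = −3017.1 J.
At constant T, ΔS = Q_rev/T = −3017.1 / 234.3 = -12.9 J/K.

ΔS = -12.9 J/K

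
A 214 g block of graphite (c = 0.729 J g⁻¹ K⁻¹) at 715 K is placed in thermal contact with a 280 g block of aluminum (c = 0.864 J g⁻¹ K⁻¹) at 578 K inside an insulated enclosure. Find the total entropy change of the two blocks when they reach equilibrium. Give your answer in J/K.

ΔS_total = 2.17 J/K

Energy balance: T_f = (m₁c₁T₁ + m₂c₂T₂)/(m₁c₁ + m₂c₂) = 631.71 K.
ΔS₁ = m₁c₁ ln(T_f/T₁) = 156.006 × ln(631.71/715) = -19.322 J/K.
ΔS₂ = m₂c₂ ln(T_f/T₂) = 241.92 × ln(631.71/578) = 21.496 J/K.
ΔS_total = -19.322 + 21.496 = 2.17 J/K.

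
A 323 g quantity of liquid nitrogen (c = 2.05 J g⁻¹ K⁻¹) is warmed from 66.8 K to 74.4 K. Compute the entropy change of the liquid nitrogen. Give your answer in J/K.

ΔS = ∫dQ_rev/T = m c ln(T₂/T₁) = 323 × 2.05 × ln(74.4/66.8) = 71.3 J/K.

ΔS = 71.3 J/K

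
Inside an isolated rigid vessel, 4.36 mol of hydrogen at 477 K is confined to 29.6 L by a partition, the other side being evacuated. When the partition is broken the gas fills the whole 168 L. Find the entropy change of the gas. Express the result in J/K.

ΔS_gas = 62.9 J/K

For an ideal gas in free expansion Q = 0 and W = 0, so T is unchanged.
Entropy is a state function; using a reversible isothermal path, ΔS_gas = nR ln(V₂/V₁) = 4.36 × 8.314 × ln(168/29.6) = 62.9 J/K.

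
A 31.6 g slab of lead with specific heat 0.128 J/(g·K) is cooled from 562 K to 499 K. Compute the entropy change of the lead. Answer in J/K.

ΔS = ∫dQ_rev/T = m c ln(T₂/T₁) = 31.6 × 0.128 × ln(499/562) = -0.481 J/K.

ΔS = -0.481 J/K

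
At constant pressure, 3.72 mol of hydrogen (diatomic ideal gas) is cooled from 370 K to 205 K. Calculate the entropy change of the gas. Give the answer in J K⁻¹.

ΔS = -63.9 J/K

At constant pressure, ΔS = nC_p ln(T₂/T₁) with C_p = 7R/2 = 29.1 J mol⁻¹ K⁻¹.
ΔS = 3.72 × 29.1 × ln(205/370) = -63.9 J/K.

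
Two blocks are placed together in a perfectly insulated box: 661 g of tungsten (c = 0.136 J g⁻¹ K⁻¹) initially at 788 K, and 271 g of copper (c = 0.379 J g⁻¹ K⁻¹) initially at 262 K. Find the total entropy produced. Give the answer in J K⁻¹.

Energy balance: T_f = (m₁c₁T₁ + m₂c₂T₂)/(m₁c₁ + m₂c₂) = 507.5 K.
ΔS₁ = m₁c₁ ln(T_f/T₁) = 89.896 × ln(507.5/788) = -39.55 J/K.
ΔS₂ = m₂c₂ ln(T_f/T₂) = 102.709 × ln(507.5/262) = 67.91 J/K.
ΔS_total = -39.55 + 67.91 = 28.4 J/K.

ΔS_total = 28.4 J/K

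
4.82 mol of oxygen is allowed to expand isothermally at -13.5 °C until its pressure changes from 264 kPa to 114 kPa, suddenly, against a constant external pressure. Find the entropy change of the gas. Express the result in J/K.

Entropy is a state function, so ΔS_gas depends only on the end states.
For an isothermal ideal gas ΔS_gas = nR ln(P₁/P₂) = 4.82 × 8.314 × ln(264/114) = 33.7 J/K.

ΔS_gas = 33.7 J/K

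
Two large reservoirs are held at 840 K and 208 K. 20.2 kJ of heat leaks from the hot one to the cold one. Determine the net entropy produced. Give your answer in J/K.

ΔS_hot = −Q/T_H = −20200/840 = -24.05 J/K and ΔS_cold = +Q/T_C = 20200/208 = 97.12 J/K.
ΔS_total = -24.05 + 97.12 = 73.1 J/K, positive as the second law requires.

ΔS_total = 73.1 J/K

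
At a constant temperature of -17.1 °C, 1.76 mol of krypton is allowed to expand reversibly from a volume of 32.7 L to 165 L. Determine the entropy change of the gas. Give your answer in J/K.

ΔS_gas = 23.7 J/K

For an isothermal ideal gas ΔS_gas = nR ln(V₂/V₁) = 1.76 × 8.314 × ln(165/32.7) = 23.7 J/K.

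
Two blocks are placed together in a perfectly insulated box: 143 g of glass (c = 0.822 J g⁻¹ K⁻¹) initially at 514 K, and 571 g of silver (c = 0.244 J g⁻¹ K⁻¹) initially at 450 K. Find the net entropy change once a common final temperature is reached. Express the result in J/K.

ΔS_total = 0.565 J/K

Energy balance: T_f = (m₁c₁T₁ + m₂c₂T₂)/(m₁c₁ + m₂c₂) = 479.29 K.
ΔS₁ = m₁c₁ ln(T_f/T₁) = 117.546 × ln(479.29/514) = -8.2193 J/K.
ΔS₂ = m₂c₂ ln(T_f/T₂) = 139.324 × ln(479.29/450) = 8.7846 J/K.
ΔS_total = -8.2193 + 8.7846 = 0.565 J/K.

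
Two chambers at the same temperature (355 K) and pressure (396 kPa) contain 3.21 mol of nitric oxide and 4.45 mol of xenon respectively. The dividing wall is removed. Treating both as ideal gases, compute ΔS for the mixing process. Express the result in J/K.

ΔS_mix = 43.3 J/K

Mole fractions: x_A = 3.21/7.66 = 0.419, x_B = 0.581.
ΔS_mix = −R(n_A ln x_A + n_B ln x_B) = −8.314 × (3.21 ln 0.419 + 4.45 ln 0.581) = 43.3 J/K.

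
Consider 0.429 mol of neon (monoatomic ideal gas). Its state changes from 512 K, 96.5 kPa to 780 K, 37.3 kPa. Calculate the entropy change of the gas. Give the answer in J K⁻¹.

ΔS = nC_p ln(T₂/T₁) − nR ln(P₂/P₁), with C_p = 5R/2 = 20.79 J mol⁻¹ K⁻¹ for a monoatomic ideal gas.
ΔS = 0.429 × [20.79 × ln(780/512) − 8.314 × ln(37.3/96.5)] = 7.14 J/K.

ΔS = 7.14 J/K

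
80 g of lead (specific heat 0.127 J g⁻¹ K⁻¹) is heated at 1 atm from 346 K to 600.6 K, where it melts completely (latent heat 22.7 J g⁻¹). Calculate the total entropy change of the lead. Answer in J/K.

Warming step: ΔS₁ = m c ln(T_tr/T_i) = 80 × 0.127 × ln(600.6/346) = 5.603 J/K.
Phase change: ΔS₂ = +mL/T_tr = 80 × 22.7 / 600.6 = 3.024 J/K.
ΔS_total = (5.603) + (3.024) = 8.63 J/K.

ΔS = 8.63 J/K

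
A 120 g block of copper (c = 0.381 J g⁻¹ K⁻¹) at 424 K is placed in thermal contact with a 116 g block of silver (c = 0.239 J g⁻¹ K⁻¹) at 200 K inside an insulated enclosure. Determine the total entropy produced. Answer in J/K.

Energy balance: T_f = (m₁c₁T₁ + m₂c₂T₂)/(m₁c₁ + m₂c₂) = 339.44 K.
ΔS₁ = m₁c₁ ln(T_f/T₁) = 45.72 × ln(339.44/424) = -10.17 J/K.
ΔS₂ = m₂c₂ ln(T_f/T₂) = 27.724 × ln(339.44/200) = 14.67 J/K.
ΔS_total = -10.17 + 14.67 = 4.5 J/K.

ΔS_total = 4.5 J/K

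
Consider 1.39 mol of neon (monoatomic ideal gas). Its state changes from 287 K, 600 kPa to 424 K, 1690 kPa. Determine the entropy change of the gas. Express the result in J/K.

ΔS = -0.693 J/K

ΔS = nC_p ln(T₂/T₁) − nR ln(P₂/P₁), with C_p = 5R/2 = 20.79 J mol⁻¹ K⁻¹ for a monoatomic ideal gas.
ΔS = 1.39 × [20.79 × ln(424/287) − 8.314 × ln(1690/600)] = -0.693 J/K.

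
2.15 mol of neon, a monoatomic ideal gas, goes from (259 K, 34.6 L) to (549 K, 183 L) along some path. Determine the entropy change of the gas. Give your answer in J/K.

Entropy is a state function: ΔS = nC_V ln(T₂/T₁) + nR ln(V₂/V₁), with C_V = 3R/2 = 12.47 J mol⁻¹ K⁻¹ for a monoatomic ideal gas.
ΔS = 2.15 × [12.47 × ln(549/259) + 8.314 × ln(183/34.6)] = 49.9 J/K.

ΔS = 49.9 J/K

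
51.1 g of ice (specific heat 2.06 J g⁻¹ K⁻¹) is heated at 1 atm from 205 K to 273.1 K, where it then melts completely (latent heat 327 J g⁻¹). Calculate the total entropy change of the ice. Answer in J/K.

Warming step: ΔS₁ = m c ln(T_tr/T_i) = 51.1 × 2.06 × ln(273.1/205) = 30.19 J/K.
Phase change: ΔS₂ = +mL/T_tr = 51.1 × 327 / 273.1 = 61.19 J/K.
ΔS_total = (30.19) + (61.19) = 91.4 J/K.

ΔS = 91.4 J/K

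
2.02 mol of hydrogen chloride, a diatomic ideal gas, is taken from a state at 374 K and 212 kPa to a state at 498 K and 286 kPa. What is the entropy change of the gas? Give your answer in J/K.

ΔS = nC_p ln(T₂/T₁) − nR ln(P₂/P₁), with C_p = 7R/2 = 29.1 J mol⁻¹ K⁻¹ for a diatomic ideal gas.
ΔS = 2.02 × [29.1 × ln(498/374) − 8.314 × ln(286/212)] = 11.8 J/K.

ΔS = 11.8 J/K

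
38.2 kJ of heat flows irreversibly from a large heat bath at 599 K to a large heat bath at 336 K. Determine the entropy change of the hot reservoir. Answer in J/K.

The hot reservoir loses heat Q, so ΔS_hot = −Q/T_H = −38200/599 = -63.8 J/K.

ΔS_hot = -63.8 J/K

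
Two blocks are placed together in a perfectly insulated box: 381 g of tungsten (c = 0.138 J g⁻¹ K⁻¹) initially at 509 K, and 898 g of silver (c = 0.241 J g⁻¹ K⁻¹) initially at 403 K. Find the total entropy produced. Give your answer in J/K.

ΔS_total = 1.21 J/K

Energy balance: T_f = (m₁c₁T₁ + m₂c₂T₂)/(m₁c₁ + m₂c₂) = 423.72 K.
ΔS₁ = m₁c₁ ln(T_f/T₁) = 52.578 × ln(423.72/509) = -9.642 J/K.
ΔS₂ = m₂c₂ ln(T_f/T₂) = 216.418 × ln(423.72/403) = 10.85 J/K.
ΔS_total = -9.642 + 10.85 = 1.21 J/K.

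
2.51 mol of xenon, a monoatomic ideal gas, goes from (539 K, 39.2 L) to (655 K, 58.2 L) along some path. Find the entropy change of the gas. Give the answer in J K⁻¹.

ΔS = 14.3 J/K

Entropy is a state function: ΔS = nC_V ln(T₂/T₁) + nR ln(V₂/V₁), with C_V = 3R/2 = 12.47 J mol⁻¹ K⁻¹ for a monoatomic ideal gas.
ΔS = 2.51 × [12.47 × ln(655/539) + 8.314 × ln(58.2/39.2)] = 14.3 J/K.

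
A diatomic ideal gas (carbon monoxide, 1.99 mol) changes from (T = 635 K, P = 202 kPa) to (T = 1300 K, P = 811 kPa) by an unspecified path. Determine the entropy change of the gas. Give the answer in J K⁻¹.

ΔS = nC_p ln(T₂/T₁) − nR ln(P₂/P₁), with C_p = 7R/2 = 29.1 J mol⁻¹ K⁻¹ for a diatomic ideal gas.
ΔS = 1.99 × [29.1 × ln(1300/635) − 8.314 × ln(811/202)] = 18.5 J/K.

ΔS = 18.5 J/K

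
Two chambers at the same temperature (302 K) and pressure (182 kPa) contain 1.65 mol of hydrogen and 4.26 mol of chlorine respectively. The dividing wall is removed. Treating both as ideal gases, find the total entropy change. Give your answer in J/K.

ΔS_mix = 29.1 J/K

Mole fractions: x_A = 1.65/5.91 = 0.279, x_B = 0.721.
ΔS_mix = −R(n_A ln x_A + n_B ln x_B) = −8.314 × (1.65 ln 0.279 + 4.26 ln 0.721) = 29.1 J/K.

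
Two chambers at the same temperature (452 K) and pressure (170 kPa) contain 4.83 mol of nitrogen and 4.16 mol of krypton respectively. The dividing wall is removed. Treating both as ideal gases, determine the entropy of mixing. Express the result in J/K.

ΔS_mix = 51.6 J/K

Mole fractions: x_A = 4.83/8.99 = 0.537, x_B = 0.463.
ΔS_mix = −R(n_A ln x_A + n_B ln x_B) = −8.314 × (4.83 ln 0.537 + 4.16 ln 0.463) = 51.6 J/K.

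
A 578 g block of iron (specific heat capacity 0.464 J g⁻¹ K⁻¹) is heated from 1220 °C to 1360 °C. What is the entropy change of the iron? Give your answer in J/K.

ΔS = 24 J/K

In kelvin: T₁ = 1493.15 K, T₂ = 1633.15 K. ΔS = ∫dQ_rev/T = m c ln(T₂/T₁) = 578 × 0.464 × ln(1633.15/1493.15) = 24 J/K.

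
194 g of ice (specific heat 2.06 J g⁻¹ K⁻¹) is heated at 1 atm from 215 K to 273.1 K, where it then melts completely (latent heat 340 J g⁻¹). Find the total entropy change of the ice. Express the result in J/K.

Warming step: ΔS₁ = m c ln(T_tr/T_i) = 194 × 2.06 × ln(273.1/215) = 95.59 J/K.
Phase change: ΔS₂ = +mL/T_tr = 194 × 340 / 273.1 = 241.5 J/K.
ΔS_total = (95.59) + (241.5) = 337 J/K.

ΔS = 337 J/K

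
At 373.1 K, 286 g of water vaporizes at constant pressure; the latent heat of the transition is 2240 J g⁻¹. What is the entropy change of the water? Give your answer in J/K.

Heat absorbed by the substance: Q = mL = 286 × 2240 = 640640 J.
At constant T, ΔS = Q_rev/T = 640640 / 373.1 = 1720 J/K.

ΔS = 1720 J/K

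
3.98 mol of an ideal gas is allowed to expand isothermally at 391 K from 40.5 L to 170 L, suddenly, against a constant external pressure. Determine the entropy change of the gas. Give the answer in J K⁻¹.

ΔS_gas = 47.5 J/K

Entropy is a state function, so ΔS_gas depends only on the end states.
For an isothermal ideal gas ΔS_gas = nR ln(V₂/V₁) = 3.98 × 8.314 × ln(170/40.5) = 47.5 J/K.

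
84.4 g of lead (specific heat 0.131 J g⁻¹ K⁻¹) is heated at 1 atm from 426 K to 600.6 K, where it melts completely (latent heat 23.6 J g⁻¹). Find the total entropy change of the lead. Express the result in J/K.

ΔS = 7.11 J/K

Warming step: ΔS₁ = m c ln(T_tr/T_i) = 84.4 × 0.131 × ln(600.6/426) = 3.798 J/K.
Phase change: ΔS₂ = +mL/T_tr = 84.4 × 23.6 / 600.6 = 3.316 J/K.
ΔS_total = (3.798) + (3.316) = 7.11 J/K.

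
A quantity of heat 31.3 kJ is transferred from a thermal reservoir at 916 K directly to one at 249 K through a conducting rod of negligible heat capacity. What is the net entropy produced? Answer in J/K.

ΔS_hot = −Q/T_H = −31300/916 = -34.17 J/K and ΔS_cold = +Q/T_C = 31300/249 = 125.7 J/K.
ΔS_total = -34.17 + 125.7 = 91.5 J/K, positive as the second law requires.

ΔS_total = 91.5 J/K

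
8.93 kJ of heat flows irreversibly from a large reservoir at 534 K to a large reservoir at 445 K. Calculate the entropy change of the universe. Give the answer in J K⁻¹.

ΔS_hot = −Q/T_H = −8930/534 = -16.723 J/K and ΔS_cold = +Q/T_C = 8930/445 = 20.067 J/K.
ΔS_total = -16.723 + 20.067 = 3.34 J/K, positive as the second law requires.

ΔS_total = 3.34 J/K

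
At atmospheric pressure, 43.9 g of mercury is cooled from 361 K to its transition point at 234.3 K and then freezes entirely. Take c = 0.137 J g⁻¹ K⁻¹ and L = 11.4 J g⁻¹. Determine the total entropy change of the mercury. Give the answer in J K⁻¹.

Cooling step: ΔS₁ = m c ln(T_tr/T_i) = 43.9 × 0.137 × ln(234.3/361) = -2.6 J/K.
Phase change: ΔS₂ = −mL/T_tr = −43.9 × 11.4 / 234.3 = -2.136 J/K.
ΔS_total = (-2.6) + (-2.136) = -4.74 J/K.

ΔS = -4.74 J/K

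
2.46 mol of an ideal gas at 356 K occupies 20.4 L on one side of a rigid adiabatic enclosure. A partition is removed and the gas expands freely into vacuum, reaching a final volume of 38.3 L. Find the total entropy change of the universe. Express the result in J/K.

No heat is exchanged and no work is done, so the ideal-gas temperature stays constant.
Entropy is a state function; using a reversible isothermal path, ΔS_gas = nR ln(V₂/V₁) = 2.46 × 8.314 × ln(38.3/20.4) = 12.9 J/K.
The insulated surroundings exchange no heat, so ΔS_surr = 0 and ΔS_universe = ΔS_gas.

ΔS_universe = 12.9 J/K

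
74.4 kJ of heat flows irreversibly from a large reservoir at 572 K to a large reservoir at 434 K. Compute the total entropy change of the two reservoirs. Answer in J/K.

ΔS_total = 41.4 J/K

ΔS_hot = −Q/T_H = −74400/572 = -130.07 J/K and ΔS_cold = +Q/T_C = 74400/434 = 171.43 J/K.
ΔS_total = -130.07 + 171.43 = 41.4 J/K, positive as the second law requires.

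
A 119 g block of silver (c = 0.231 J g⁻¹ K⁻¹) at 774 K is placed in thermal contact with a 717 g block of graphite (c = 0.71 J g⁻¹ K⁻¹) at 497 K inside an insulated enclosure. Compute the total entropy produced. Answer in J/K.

Energy balance: T_f = (m₁c₁T₁ + m₂c₂T₂)/(m₁c₁ + m₂c₂) = 511.19 K.
ΔS₁ = m₁c₁ ln(T_f/T₁) = 27.489 × ln(511.19/774) = -11.4 J/K.
ΔS₂ = m₂c₂ ln(T_f/T₂) = 509.07 × ln(511.19/497) = 14.33 J/K.
ΔS_total = -11.4 + 14.33 = 2.93 J/K.

ΔS_total = 2.93 J/K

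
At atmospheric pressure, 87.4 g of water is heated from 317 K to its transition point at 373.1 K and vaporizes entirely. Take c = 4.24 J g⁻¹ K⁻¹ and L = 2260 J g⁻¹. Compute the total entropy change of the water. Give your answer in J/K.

Warming step: ΔS₁ = m c ln(T_tr/T_i) = 87.4 × 4.24 × ln(373.1/317) = 60.38 J/K.
Phase change: ΔS₂ = +mL/T_tr = 87.4 × 2260 / 373.1 = 529.4 J/K.
ΔS_total = (60.38) + (529.4) = 590 J/K.

ΔS = 590 J/K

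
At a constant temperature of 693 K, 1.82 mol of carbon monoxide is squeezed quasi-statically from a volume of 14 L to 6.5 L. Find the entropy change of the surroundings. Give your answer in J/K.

For an isothermal ideal gas ΔS_gas = nR ln(V₂/V₁) = 1.82 × 8.314 × ln(6.5/14) = -11.6 J/K.
The process is reversible, so ΔS_surr = −ΔS_gas = 11.6 J/K and ΔS_universe = 0.

ΔS_surr = 11.6 J/K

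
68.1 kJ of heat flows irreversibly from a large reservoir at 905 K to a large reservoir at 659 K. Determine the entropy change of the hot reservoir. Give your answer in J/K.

ΔS_hot = -75.2 J/K

The hot reservoir loses heat Q, so ΔS_hot = −Q/T_H = −68100/905 = -75.2 J/K.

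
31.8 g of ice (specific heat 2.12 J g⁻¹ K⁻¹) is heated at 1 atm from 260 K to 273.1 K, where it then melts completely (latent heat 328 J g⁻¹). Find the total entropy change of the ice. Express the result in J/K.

ΔS = 41.5 J/K

Warming step: ΔS₁ = m c ln(T_tr/T_i) = 31.8 × 2.12 × ln(273.1/260) = 3.314 J/K.
Phase change: ΔS₂ = +mL/T_tr = 31.8 × 328 / 273.1 = 38.19 J/K.
ΔS_total = (3.314) + (38.19) = 41.5 J/K.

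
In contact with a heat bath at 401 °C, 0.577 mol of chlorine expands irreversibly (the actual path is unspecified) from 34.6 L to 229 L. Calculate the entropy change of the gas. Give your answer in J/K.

ΔS_gas = 9.07 J/K

Entropy is a state function, so ΔS_gas depends only on the end states.
For an isothermal ideal gas ΔS_gas = nR ln(V₂/V₁) = 0.577 × 8.314 × ln(229/34.6) = 9.07 J/K.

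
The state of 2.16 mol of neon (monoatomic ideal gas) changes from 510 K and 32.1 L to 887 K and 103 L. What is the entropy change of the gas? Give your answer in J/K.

Entropy is a state function: ΔS = nC_V ln(T₂/T₁) + nR ln(V₂/V₁), with C_V = 3R/2 = 12.47 J mol⁻¹ K⁻¹ for a monoatomic ideal gas.
ΔS = 2.16 × [12.47 × ln(887/510) + 8.314 × ln(103/32.1)] = 35.8 J/K.

ΔS = 35.8 J/K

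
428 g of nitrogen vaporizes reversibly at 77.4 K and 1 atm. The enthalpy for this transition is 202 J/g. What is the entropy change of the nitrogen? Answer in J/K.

Heat absorbed by the substance: Q = mL = 428 × 202 = 86456 J.
At constant T, ΔS = Q_rev/T = 86456 / 77.4 = 1120 J/K.

ΔS = 1120 J/K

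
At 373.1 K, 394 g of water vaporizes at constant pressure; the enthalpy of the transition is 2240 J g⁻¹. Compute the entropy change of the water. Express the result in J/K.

ΔS = 2370 J/K

Heat absorbed by the substance: Q = mL = 394 × 2240 = 882560 J.
At constant T, ΔS = Q_rev/T = 882560 / 373.1 = 2370 J/K.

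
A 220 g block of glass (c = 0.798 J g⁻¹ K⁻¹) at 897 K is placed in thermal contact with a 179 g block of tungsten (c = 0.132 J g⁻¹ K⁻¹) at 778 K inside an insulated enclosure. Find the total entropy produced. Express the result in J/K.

ΔS_total = 0.203 J/K

Energy balance: T_f = (m₁c₁T₁ + m₂c₂T₂)/(m₁c₁ + m₂c₂) = 882.88 K.
ΔS₁ = m₁c₁ ln(T_f/T₁) = 175.56 × ln(882.88/897) = -2.785 J/K.
ΔS₂ = m₂c₂ ln(T_f/T₂) = 23.628 × ln(882.88/778) = 2.988 J/K.
ΔS_total = -2.785 + 2.988 = 0.203 J/K.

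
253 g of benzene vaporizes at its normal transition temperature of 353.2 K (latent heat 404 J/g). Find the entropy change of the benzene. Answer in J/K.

Heat absorbed by the substance: Q = mL = 253 × 404 = 102212 J.
At constant T, ΔS = Q_rev/T = 102212 / 353.2 = 289 J/K.

ΔS = 289 J/K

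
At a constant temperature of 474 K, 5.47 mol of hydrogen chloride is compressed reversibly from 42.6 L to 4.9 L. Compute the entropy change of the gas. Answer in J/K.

ΔS_gas = -98.4 J/K

For an isothermal ideal gas ΔS_gas = nR ln(V₂/V₁) = 5.47 × 8.314 × ln(4.9/42.6) = -98.4 J/K.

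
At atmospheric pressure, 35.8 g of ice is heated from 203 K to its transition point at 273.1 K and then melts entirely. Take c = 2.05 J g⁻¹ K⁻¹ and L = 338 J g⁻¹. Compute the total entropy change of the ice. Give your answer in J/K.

Warming step: ΔS₁ = m c ln(T_tr/T_i) = 35.8 × 2.05 × ln(273.1/203) = 21.77 J/K.
Phase change: ΔS₂ = +mL/T_tr = 35.8 × 338 / 273.1 = 44.31 J/K.
ΔS_total = (21.77) + (44.31) = 66.1 J/K.

ΔS = 66.1 J/K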